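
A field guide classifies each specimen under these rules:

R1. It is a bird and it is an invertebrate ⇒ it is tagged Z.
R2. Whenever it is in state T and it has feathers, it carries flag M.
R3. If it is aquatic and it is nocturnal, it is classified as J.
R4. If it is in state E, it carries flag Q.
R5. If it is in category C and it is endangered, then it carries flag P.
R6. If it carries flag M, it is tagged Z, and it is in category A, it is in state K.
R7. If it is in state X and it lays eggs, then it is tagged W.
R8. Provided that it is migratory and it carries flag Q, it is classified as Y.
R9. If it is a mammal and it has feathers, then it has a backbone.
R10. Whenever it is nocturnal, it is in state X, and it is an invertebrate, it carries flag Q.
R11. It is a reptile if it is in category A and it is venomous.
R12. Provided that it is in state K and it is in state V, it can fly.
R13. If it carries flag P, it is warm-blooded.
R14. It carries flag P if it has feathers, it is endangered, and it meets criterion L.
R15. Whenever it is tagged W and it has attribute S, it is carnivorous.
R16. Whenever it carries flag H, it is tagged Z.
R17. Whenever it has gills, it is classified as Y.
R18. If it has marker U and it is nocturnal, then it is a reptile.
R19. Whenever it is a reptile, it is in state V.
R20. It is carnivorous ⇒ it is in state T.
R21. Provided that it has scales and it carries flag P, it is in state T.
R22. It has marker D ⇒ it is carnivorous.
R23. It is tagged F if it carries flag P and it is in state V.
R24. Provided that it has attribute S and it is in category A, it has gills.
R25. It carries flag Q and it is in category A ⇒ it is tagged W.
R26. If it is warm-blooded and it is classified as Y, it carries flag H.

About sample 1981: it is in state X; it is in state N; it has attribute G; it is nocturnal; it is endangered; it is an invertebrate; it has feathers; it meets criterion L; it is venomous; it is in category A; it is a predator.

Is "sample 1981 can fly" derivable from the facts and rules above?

No

Forward chaining from the given facts derives: carries flag Q, is a reptile, carries flag P, is in state V, is tagged F, is tagged W, is warm-blooded.
The only rule concluding "it can fly" is R12, which needs "it is in state K"; that is never established.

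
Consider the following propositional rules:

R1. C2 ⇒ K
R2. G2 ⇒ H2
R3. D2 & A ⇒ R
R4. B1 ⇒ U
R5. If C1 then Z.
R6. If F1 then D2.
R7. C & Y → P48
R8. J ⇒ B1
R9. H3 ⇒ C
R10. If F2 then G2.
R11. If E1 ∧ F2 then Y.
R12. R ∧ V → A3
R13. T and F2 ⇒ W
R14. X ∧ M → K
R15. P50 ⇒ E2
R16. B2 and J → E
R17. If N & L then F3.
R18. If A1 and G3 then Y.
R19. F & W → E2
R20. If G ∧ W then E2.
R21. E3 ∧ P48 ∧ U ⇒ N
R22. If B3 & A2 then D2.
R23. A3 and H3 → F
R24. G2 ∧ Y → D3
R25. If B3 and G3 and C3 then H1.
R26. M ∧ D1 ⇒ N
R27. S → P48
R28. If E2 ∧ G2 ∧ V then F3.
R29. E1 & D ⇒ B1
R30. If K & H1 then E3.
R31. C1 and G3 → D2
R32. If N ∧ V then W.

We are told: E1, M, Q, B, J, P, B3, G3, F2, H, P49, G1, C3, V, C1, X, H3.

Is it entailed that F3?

Forward chaining from the given facts derives: Z, B1, C, G2, Y, K, D3, H1, E3, D2, H2, U, P48, N, W.
Rules concluding F3: R17 needs L; R28 needs E2 — none of these are established.

No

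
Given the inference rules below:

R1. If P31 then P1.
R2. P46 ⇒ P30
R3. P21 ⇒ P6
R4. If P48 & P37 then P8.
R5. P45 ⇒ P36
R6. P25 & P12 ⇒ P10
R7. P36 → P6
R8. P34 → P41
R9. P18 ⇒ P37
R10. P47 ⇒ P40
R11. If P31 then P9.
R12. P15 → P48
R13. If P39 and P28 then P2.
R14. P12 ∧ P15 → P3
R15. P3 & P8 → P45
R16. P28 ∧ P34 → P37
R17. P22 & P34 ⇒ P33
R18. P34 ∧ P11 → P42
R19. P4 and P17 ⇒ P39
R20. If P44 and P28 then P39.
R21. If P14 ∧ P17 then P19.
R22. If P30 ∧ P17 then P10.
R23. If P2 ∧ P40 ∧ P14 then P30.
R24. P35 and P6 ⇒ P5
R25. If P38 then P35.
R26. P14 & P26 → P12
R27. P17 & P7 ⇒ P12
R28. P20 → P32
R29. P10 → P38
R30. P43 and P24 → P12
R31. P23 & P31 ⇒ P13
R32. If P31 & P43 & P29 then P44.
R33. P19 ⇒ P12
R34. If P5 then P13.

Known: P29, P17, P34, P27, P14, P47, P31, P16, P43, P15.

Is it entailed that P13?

No

Forward chaining from the given facts derives: P1, P41, P40, P9, P48, P19, P44, P12, P3.
Rules concluding P13: R31 needs P23; R34 needs P5 — none of these are established.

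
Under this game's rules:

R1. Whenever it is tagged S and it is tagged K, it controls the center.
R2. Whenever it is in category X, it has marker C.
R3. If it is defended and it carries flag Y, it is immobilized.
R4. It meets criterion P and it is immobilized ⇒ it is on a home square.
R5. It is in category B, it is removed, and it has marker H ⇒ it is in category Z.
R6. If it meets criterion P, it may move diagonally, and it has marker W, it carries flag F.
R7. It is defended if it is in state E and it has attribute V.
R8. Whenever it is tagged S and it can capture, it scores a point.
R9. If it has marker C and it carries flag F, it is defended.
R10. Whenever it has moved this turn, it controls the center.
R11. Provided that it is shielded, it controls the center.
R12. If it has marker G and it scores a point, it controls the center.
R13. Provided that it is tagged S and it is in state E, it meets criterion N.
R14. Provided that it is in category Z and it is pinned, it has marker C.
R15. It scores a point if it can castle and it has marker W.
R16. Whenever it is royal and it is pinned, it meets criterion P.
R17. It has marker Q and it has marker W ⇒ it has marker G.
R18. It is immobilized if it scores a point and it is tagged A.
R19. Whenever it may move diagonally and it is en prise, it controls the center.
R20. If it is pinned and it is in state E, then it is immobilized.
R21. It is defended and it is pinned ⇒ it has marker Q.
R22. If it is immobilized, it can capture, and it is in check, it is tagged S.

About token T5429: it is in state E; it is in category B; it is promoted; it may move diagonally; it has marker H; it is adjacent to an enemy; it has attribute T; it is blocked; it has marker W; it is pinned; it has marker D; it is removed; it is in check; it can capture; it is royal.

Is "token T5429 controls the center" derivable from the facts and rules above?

Yes

By R5 (it is in category B, it is removed, it has marker H): it is in category Z.
By R14 (it is in category Z, it is pinned): it has marker C.
By R16 (it is royal, it is pinned): it meets criterion P.
By R20 (it is pinned, it is in state E): it is immobilized.
By R22 (it is immobilized, it can capture, it is in check): it is tagged S.
By R6 (it meets criterion P, it may move diagonally, it has marker W): it carries flag F.
By R8 (it is tagged S, it can capture): it scores a point.
By R9 (it has marker C, it carries flag F): it is defended.
By R21 (it is defended, it is pinned): it has marker Q.
By R17 (it has marker Q, it has marker W): it has marker G.
By R12 (it has marker G, it scores a point): it controls the center.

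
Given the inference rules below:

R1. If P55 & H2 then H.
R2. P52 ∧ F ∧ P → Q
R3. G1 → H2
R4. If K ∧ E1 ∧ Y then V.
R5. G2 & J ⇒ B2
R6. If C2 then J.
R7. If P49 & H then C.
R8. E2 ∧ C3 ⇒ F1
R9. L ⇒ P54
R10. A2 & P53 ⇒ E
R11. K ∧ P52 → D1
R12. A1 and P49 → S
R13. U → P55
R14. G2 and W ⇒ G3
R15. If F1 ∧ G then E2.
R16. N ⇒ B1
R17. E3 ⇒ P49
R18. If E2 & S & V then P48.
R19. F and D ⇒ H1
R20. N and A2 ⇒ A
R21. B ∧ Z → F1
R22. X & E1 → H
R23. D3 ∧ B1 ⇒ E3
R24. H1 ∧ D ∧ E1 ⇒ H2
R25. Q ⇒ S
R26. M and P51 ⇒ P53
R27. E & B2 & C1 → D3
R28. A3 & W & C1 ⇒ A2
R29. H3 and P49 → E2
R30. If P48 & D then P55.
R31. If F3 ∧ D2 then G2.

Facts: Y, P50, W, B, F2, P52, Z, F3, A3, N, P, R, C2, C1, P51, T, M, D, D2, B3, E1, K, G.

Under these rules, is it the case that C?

No

Forward chaining from the given facts derives: V, J, D1, B1, F1, P53, A2, G2, B2, E, G3, E2, A, D3, E3, P49.
The only rule concluding C is R7, which needs H; that is never established.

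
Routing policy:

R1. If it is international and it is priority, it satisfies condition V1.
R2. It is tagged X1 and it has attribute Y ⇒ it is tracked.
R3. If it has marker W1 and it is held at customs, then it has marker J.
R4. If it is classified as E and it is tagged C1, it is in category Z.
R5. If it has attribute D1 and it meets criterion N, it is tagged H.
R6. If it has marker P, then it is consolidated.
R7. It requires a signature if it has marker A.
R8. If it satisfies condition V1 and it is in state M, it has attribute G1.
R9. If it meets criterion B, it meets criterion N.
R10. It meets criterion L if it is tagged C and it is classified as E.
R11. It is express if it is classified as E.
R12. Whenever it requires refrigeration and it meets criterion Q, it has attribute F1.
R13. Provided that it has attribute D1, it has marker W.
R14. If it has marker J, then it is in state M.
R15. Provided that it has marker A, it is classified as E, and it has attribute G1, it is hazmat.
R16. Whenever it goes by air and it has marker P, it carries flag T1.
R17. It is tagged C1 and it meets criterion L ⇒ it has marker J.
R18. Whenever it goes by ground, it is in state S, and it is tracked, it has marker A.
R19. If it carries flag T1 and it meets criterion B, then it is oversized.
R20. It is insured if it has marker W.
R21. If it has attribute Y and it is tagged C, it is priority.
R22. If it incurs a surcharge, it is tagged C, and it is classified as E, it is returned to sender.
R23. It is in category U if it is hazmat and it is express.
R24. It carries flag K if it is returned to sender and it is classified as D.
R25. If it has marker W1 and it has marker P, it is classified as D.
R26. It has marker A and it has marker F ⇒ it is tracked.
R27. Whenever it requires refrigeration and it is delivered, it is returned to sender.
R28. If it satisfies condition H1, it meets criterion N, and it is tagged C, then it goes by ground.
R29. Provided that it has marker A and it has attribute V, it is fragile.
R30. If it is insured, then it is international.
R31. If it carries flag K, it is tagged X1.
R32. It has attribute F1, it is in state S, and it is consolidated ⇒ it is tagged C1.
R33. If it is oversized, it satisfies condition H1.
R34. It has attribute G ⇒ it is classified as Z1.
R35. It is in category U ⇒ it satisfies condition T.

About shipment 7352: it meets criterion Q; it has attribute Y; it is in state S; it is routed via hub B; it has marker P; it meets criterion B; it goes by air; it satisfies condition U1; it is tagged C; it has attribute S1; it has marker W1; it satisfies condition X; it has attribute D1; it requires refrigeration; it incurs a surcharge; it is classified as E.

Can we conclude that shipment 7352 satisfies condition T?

Yes

By R6 (it has marker P): it is consolidated.
By R9 (it meets criterion B): it meets criterion N.
By R10 (it is tagged C, it is classified as E): it meets criterion L.
By R11 (it is classified as E): it is express.
By R12 (it requires refrigeration, it meets criterion Q): it has attribute F1.
By R13 (it has attribute D1): it has marker W.
By R16 (it goes by air, it has marker P): it carries flag T1.
By R19 (it carries flag T1, it meets criterion B): it is oversized.
By R20 (it has marker W): it is insured.
By R21 (it has attribute Y, it is tagged C): it is priority.
By R22 (it incurs a surcharge, it is tagged C, it is classified as E): it is returned to sender.
By R25 (it has marker W1, it has marker P): it is classified as D.
By R30 (it is insured): it is international.
By R32 (it has attribute F1, it is in state S, it is consolidated): it is tagged C1.
By R33 (it is oversized): it satisfies condition H1.
By R1 (it is international, it is priority): it satisfies condition V1.
By R17 (it is tagged C1, it meets criterion L): it has marker J.
By R24 (it is returned to sender, it is classified as D): it carries flag K.
By R28 (it satisfies condition H1, it meets criterion N, it is tagged C): it goes by ground.
By R31 (it carries flag K): it is tagged X1.
By R2 (it is tagged X1, it has attribute Y): it is tracked.
By R14 (it has marker J): it is in state M.
By R18 (it goes by ground, it is in state S, it is tracked): it has marker A.
By R8 (it satisfies condition V1, it is in state M): it has attribute G1.
By R15 (it has marker A, it is classified as E, it has attribute G1): it is hazmat.
By R23 (it is hazmat, it is express): it is in category U.
By R35 (it is in category U): it satisfies condition T.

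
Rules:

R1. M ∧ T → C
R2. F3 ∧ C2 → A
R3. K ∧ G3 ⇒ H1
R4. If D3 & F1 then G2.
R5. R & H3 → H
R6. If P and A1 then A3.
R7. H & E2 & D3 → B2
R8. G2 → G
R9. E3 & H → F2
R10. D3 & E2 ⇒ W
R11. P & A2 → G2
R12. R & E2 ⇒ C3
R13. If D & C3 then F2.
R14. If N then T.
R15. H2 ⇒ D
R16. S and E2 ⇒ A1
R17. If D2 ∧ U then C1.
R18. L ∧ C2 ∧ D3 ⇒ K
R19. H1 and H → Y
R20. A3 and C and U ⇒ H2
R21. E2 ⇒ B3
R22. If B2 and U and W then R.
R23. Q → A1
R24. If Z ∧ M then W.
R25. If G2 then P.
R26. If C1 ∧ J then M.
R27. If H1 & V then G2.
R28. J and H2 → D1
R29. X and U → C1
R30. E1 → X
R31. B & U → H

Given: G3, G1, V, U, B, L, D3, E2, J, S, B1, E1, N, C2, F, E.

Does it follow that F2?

Yes

W  (by R10: D3, E2)
T  (by R14: N)
A1  (by R16: S, E2)
K  (by R18: L, C2, D3)
X  (by R30: E1)
H  (by R31: B, U)
H1  (by R3: K, G3)
B2  (by R7: H, E2, D3)
R  (by R22: B2, U, W)
G2  (by R27: H1, V)
C1  (by R29: X, U)
C3  (by R12: R, E2)
P  (by R25: G2)
M  (by R26: C1, J)
C  (by R1: M, T)
A3  (by R6: P, A1)
H2  (by R20: A3, C, U)
D  (by R15: H2)
F2  (by R13: D, C3)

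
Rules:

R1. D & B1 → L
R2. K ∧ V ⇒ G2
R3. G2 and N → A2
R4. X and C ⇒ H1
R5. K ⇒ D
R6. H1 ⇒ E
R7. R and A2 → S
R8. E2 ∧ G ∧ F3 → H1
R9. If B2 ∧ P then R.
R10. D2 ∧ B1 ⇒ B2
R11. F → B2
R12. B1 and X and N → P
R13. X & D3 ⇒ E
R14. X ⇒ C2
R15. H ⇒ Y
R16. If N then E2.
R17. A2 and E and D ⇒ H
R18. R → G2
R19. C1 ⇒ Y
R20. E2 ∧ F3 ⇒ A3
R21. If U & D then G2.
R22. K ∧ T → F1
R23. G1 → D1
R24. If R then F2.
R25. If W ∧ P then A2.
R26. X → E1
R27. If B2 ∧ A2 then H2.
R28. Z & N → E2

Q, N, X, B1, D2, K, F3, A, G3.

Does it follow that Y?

No

Forward chaining from the given facts derives: D, B2, P, C2, E2, A3, E1, L, R, G2, F2, A2, S, H2.
Rules concluding Y: R15 needs H; R19 needs C1 — none of these are established.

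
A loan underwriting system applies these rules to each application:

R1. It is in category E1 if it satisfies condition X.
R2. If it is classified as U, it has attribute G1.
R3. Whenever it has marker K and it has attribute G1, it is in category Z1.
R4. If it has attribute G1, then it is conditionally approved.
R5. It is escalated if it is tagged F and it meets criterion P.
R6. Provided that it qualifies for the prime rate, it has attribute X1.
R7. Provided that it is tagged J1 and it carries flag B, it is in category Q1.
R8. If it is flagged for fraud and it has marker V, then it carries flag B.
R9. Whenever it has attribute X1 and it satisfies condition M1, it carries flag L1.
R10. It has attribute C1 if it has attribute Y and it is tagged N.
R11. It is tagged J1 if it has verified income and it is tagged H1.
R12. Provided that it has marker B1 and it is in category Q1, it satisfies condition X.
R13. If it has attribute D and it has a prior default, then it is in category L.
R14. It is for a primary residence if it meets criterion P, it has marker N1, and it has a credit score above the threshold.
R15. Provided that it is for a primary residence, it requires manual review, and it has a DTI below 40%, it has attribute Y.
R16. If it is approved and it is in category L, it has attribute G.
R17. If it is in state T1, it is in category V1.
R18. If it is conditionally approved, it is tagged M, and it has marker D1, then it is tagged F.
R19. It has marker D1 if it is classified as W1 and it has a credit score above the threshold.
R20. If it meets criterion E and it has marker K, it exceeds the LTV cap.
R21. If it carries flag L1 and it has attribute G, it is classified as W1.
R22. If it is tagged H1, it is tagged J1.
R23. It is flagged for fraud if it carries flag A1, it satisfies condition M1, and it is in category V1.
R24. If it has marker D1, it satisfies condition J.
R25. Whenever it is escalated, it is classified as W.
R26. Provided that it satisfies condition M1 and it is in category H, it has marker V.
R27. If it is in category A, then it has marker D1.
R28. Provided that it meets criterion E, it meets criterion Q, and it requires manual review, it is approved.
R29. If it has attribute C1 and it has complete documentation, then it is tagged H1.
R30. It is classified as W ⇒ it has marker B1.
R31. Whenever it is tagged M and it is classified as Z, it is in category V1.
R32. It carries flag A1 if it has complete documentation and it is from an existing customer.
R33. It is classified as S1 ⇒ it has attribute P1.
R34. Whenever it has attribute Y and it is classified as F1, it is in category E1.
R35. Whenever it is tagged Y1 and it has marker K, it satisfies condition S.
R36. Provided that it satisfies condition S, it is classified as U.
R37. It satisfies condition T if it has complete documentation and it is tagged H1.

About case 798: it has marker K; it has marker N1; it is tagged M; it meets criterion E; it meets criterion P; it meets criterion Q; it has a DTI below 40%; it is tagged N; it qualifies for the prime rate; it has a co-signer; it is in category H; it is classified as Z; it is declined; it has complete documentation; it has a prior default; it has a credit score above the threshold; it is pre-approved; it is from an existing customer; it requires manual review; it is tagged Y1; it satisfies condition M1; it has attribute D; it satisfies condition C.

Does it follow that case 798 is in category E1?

By R6 (it qualifies for the prime rate): it has attribute X1.
By R9 (it has attribute X1, it satisfies condition M1): it carries flag L1.
By R13 (it has attribute D, it has a prior default): it is in category L.
By R14 (it meets criterion P, it has marker N1, it has a credit score above the threshold): it is for a primary residence.
By R15 (it is for a primary residence, it requires manual review, it has a DTI below 40%): it has attribute Y.
By R26 (it satisfies condition M1, it is in category H): it has marker V.
By R28 (it meets criterion E, it meets criterion Q, it requires manual review): it is approved.
By R31 (it is tagged M, it is classified as Z): it is in category V1.
By R32 (it has complete documentation, it is from an existing customer): it carries flag A1.
By R35 (it is tagged Y1, it has marker K): it satisfies condition S.
By R36 (it satisfies condition S): it is classified as U.
By R2 (it is classified as U): it has attribute G1.
By R4 (it has attribute G1): it is conditionally approved.
By R10 (it has attribute Y, it is tagged N): it has attribute C1.
By R16 (it is approved, it is in category L): it has attribute G.
By R21 (it carries flag L1, it has attribute G): it is classified as W1.
By R23 (it carries flag A1, it satisfies condition M1, it is in category V1): it is flagged for fraud.
By R29 (it has attribute C1, it has complete documentation): it is tagged H1.
By R8 (it is flagged for fraud, it has marker V): it carries flag B.
By R19 (it is classified as W1, it has a credit score above the threshold): it has marker D1.
By R22 (it is tagged H1): it is tagged J1.
By R7 (it is tagged J1, it carries flag B): it is in category Q1.
By R18 (it is conditionally approved, it is tagged M, it has marker D1): it is tagged F.
By R5 (it is tagged F, it meets criterion P): it is escalated.
By R25 (it is escalated): it is classified as W.
By R30 (it is classified as W): it has marker B1.
By R12 (it has marker B1, it is in category Q1): it satisfies condition X.
By R1 (it satisfies condition X): it is in category E1.

Yes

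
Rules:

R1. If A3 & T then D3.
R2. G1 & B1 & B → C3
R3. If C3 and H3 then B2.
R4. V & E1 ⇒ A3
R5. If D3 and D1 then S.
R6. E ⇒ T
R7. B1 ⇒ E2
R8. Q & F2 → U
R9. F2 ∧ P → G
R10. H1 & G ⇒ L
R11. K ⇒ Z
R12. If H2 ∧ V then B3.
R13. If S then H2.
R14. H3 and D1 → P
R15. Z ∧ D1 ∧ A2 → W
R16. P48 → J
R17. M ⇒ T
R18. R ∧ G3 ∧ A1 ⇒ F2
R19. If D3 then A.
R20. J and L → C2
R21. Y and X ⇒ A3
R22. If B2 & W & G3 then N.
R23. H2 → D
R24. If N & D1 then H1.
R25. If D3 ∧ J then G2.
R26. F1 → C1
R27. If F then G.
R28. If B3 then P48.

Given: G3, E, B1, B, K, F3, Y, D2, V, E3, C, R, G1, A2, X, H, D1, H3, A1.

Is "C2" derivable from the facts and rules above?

Yes

C3  (by R2: G1, B1, B)
B2  (by R3: C3, H3)
T  (by R6: E)
Z  (by R11: K)
P  (by R14: H3, D1)
W  (by R15: Z, D1, A2)
F2  (by R18: R, G3, A1)
A3  (by R21: Y, X)
N  (by R22: B2, W, G3)
H1  (by R24: N, D1)
D3  (by R1: A3, T)
S  (by R5: D3, D1)
G  (by R9: F2, P)
L  (by R10: H1, G)
H2  (by R13: S)
B3  (by R12: H2, V)
P48  (by R28: B3)
J  (by R16: P48)
C2  (by R20: J, L)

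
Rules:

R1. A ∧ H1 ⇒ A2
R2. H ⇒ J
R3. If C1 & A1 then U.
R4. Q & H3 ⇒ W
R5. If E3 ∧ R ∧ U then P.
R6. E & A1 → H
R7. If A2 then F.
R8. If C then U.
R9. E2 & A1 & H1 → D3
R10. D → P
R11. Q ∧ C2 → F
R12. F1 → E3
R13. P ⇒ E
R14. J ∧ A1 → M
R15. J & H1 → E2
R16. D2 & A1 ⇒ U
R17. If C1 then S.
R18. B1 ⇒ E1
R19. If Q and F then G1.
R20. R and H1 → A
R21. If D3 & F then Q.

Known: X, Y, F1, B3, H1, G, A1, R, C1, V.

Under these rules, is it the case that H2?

No

Forward chaining from the given facts derives: U, E3, S, A, A2, P, F, E, H, J, M, E2, D3, Q, G1.
No rule has H2 as its conclusion, and it is not among the given facts.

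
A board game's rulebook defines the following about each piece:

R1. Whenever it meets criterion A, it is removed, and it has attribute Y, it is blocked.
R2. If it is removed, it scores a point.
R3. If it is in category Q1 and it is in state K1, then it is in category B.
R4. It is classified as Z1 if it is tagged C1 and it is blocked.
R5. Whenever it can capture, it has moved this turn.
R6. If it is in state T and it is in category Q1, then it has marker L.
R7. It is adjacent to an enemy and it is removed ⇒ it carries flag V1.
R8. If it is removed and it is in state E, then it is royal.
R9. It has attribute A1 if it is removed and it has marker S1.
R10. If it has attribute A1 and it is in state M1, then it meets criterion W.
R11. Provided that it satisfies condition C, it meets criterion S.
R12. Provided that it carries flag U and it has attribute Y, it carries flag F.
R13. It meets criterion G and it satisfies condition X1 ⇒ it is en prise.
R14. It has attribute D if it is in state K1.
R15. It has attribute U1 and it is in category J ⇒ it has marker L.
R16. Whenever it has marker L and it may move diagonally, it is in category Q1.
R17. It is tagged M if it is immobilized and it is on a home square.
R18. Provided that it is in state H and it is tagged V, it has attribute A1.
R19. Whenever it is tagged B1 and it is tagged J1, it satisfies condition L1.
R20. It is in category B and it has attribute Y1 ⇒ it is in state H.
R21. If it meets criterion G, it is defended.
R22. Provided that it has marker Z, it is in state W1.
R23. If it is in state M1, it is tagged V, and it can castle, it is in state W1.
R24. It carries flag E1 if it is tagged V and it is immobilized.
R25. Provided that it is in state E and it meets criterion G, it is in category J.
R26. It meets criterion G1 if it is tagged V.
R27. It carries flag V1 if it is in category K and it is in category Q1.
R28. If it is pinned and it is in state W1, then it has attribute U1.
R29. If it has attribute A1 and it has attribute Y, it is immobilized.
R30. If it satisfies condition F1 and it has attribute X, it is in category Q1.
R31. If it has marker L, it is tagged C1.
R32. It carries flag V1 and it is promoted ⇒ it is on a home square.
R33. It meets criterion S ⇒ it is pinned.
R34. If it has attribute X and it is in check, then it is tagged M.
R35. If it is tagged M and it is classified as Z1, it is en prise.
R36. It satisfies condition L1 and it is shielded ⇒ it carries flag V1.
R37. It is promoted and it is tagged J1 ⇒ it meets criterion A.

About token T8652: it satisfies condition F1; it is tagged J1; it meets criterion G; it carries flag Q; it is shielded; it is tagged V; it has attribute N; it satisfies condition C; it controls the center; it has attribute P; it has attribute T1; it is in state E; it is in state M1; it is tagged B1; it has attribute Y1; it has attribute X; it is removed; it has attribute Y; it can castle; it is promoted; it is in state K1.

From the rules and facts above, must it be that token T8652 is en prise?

By R11 (it satisfies condition C): it meets criterion S.
By R19 (it is tagged B1, it is tagged J1): it satisfies condition L1.
By R23 (it is in state M1, it is tagged V, it can castle): it is in state W1.
By R25 (it is in state E, it meets criterion G): it is in category J.
By R30 (it satisfies condition F1, it has attribute X): it is in category Q1.
By R33 (it meets criterion S): it is pinned.
By R36 (it satisfies condition L1, it is shielded): it carries flag V1.
By R37 (it is promoted, it is tagged J1): it meets criterion A.
By R1 (it meets criterion A, it is removed, it has attribute Y): it is blocked.
By R3 (it is in category Q1, it is in state K1): it is in category B.
By R20 (it is in category B, it has attribute Y1): it is in state H.
By R28 (it is pinned, it is in state W1): it has attribute U1.
By R32 (it carries flag V1, it is promoted): it is on a home square.
By R15 (it has attribute U1, it is in category J): it has marker L.
By R18 (it is in state H, it is tagged V): it has attribute A1.
By R29 (it has attribute A1, it has attribute Y): it is immobilized.
By R31 (it has marker L): it is tagged C1.
By R4 (it is tagged C1, it is blocked): it is classified as Z1.
By R17 (it is immobilized, it is on a home square): it is tagged M.
By R35 (it is tagged M, it is classified as Z1): it is en prise.

Yes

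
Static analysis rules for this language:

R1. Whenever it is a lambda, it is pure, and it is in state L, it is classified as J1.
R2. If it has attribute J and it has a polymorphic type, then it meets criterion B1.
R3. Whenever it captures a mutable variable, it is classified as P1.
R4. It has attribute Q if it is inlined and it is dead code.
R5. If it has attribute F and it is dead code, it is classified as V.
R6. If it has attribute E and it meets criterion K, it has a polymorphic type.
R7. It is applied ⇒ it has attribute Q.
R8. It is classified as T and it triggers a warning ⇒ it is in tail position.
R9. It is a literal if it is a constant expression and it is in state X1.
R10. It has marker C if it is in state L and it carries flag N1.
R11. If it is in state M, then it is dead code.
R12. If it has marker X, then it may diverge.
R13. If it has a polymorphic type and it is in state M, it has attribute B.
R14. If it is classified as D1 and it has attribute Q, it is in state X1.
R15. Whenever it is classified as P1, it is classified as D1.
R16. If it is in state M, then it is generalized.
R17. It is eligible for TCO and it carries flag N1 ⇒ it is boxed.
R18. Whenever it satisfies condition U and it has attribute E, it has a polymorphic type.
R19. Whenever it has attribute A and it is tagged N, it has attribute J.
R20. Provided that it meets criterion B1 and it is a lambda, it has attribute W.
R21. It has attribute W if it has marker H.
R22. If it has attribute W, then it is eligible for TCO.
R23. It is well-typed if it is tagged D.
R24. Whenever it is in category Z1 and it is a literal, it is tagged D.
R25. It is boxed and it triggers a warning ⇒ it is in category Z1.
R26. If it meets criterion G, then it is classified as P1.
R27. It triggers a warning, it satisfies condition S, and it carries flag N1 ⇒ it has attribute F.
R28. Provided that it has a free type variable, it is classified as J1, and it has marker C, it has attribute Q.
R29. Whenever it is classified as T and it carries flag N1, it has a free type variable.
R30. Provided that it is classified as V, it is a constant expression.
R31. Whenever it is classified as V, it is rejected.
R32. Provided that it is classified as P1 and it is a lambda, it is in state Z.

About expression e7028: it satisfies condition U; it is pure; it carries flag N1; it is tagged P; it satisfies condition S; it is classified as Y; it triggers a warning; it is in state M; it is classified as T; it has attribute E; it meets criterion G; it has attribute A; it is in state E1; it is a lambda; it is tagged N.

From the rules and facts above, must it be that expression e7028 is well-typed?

Forward chaining from the given facts derives: is in tail position, is dead code, is generalized, has a polymorphic type, has attribute J, is classified as P1, has attribute F, has a free type variable, is in state Z, meets criterion B1, is classified as V, has attribute B, is classified as D1, has attribute W, is eligible for TCO, is a constant expression, is rejected, is boxed, is in category Z1.
The only rule concluding "it is well-typed" is R23, which needs "it is tagged D"; that is never established.

No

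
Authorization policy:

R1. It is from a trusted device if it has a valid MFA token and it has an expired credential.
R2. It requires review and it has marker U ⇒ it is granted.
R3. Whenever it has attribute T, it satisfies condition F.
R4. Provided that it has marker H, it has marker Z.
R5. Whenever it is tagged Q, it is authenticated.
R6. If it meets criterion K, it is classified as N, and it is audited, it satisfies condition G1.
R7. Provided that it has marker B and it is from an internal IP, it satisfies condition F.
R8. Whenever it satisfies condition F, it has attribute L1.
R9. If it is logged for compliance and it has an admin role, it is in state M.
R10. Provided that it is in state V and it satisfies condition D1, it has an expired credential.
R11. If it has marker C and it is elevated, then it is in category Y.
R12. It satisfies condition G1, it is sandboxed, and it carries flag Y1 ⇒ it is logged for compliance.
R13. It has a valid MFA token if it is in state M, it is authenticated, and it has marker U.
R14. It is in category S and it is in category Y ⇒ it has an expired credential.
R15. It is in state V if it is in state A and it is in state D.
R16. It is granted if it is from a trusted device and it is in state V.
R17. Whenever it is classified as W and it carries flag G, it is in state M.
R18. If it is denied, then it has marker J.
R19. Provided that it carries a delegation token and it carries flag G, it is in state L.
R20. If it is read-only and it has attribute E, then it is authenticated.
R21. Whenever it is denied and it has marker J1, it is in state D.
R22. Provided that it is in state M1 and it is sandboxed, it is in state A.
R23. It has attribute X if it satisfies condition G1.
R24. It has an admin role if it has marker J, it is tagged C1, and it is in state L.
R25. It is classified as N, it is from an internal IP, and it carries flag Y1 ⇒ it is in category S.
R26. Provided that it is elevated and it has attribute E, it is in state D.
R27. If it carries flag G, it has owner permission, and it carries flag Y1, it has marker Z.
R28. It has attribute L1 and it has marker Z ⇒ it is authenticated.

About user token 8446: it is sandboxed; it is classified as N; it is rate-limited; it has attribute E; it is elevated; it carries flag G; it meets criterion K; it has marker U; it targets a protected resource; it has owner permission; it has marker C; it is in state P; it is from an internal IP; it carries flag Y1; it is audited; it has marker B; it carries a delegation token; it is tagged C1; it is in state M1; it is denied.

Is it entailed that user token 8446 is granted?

By R6 (it meets criterion K, it is classified as N, it is audited): it satisfies condition G1.
By R7 (it has marker B, it is from an internal IP): it satisfies condition F.
By R8 (it satisfies condition F): it has attribute L1.
By R11 (it has marker C, it is elevated): it is in category Y.
By R12 (it satisfies condition G1, it is sandboxed, it carries flag Y1): it is logged for compliance.
By R18 (it is denied): it has marker J.
By R19 (it carries a delegation token, it carries flag G): it is in state L.
By R22 (it is in state M1, it is sandboxed): it is in state A.
By R24 (it has marker J, it is tagged C1, it is in state L): it has an admin role.
By R25 (it is classified as N, it is from an internal IP, it carries flag Y1): it is in category S.
By R26 (it is elevated, it has attribute E): it is in state D.
By R27 (it carries flag G, it has owner permission, it carries flag Y1): it has marker Z.
By R28 (it has attribute L1, it has marker Z): it is authenticated.
By R9 (it is logged for compliance, it has an admin role): it is in state M.
By R13 (it is in state M, it is authenticated, it has marker U): it has a valid MFA token.
By R14 (it is in category S, it is in category Y): it has an expired credential.
By R15 (it is in state A, it is in state D): it is in state V.
By R1 (it has a valid MFA token, it has an expired credential): it is from a trusted device.
By R16 (it is from a trusted device, it is in state V): it is granted.

Yes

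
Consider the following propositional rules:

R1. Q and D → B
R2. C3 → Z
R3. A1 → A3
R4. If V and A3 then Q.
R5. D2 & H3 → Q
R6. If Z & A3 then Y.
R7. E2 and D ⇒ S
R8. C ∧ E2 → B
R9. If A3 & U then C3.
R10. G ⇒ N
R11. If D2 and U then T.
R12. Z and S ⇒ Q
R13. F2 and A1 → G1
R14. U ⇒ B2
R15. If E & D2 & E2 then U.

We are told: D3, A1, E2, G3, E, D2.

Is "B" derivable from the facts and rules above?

Forward chaining from the given facts derives: A3, U, C3, T, B2, Z, Y.
Rules concluding B: R1 needs Q; R8 needs C — none of these are established.

No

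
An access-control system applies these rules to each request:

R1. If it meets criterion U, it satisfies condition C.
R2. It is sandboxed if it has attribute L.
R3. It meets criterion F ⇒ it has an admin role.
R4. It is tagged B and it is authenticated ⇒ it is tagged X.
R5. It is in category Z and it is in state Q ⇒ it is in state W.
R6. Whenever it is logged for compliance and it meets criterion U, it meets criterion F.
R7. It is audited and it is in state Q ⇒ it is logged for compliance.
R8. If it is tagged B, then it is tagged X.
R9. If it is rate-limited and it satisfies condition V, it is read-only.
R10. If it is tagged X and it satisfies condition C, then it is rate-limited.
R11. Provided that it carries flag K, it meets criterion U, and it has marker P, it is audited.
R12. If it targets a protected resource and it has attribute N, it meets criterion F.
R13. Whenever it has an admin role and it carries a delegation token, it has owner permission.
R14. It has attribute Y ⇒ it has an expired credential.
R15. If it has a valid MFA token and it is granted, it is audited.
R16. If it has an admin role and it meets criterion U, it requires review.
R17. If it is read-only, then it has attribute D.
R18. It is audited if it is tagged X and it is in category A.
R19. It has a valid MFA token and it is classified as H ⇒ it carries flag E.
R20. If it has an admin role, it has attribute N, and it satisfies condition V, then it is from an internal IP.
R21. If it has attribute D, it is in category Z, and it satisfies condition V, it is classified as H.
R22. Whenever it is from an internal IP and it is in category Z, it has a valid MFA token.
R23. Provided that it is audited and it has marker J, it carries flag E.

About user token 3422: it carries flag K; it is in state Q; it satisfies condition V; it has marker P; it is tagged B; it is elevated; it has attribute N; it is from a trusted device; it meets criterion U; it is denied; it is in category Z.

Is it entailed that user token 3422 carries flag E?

By R1 (it meets criterion U): it satisfies condition C.
By R8 (it is tagged B): it is tagged X.
By R10 (it is tagged X, it satisfies condition C): it is rate-limited.
By R11 (it carries flag K, it meets criterion U, it has marker P): it is audited.
By R7 (it is audited, it is in state Q): it is logged for compliance.
By R9 (it is rate-limited, it satisfies condition V): it is read-only.
By R17 (it is read-only): it has attribute D.
By R21 (it has attribute D, it is in category Z, it satisfies condition V): it is classified as H.
By R6 (it is logged for compliance, it meets criterion U): it meets criterion F.
By R3 (it meets criterion F): it has an admin role.
By R20 (it has an admin role, it has attribute N, it satisfies condition V): it is from an internal IP.
By R22 (it is from an internal IP, it is in category Z): it has a valid MFA token.
By R19 (it has a valid MFA token, it is classified as H): it carries flag E.

Yes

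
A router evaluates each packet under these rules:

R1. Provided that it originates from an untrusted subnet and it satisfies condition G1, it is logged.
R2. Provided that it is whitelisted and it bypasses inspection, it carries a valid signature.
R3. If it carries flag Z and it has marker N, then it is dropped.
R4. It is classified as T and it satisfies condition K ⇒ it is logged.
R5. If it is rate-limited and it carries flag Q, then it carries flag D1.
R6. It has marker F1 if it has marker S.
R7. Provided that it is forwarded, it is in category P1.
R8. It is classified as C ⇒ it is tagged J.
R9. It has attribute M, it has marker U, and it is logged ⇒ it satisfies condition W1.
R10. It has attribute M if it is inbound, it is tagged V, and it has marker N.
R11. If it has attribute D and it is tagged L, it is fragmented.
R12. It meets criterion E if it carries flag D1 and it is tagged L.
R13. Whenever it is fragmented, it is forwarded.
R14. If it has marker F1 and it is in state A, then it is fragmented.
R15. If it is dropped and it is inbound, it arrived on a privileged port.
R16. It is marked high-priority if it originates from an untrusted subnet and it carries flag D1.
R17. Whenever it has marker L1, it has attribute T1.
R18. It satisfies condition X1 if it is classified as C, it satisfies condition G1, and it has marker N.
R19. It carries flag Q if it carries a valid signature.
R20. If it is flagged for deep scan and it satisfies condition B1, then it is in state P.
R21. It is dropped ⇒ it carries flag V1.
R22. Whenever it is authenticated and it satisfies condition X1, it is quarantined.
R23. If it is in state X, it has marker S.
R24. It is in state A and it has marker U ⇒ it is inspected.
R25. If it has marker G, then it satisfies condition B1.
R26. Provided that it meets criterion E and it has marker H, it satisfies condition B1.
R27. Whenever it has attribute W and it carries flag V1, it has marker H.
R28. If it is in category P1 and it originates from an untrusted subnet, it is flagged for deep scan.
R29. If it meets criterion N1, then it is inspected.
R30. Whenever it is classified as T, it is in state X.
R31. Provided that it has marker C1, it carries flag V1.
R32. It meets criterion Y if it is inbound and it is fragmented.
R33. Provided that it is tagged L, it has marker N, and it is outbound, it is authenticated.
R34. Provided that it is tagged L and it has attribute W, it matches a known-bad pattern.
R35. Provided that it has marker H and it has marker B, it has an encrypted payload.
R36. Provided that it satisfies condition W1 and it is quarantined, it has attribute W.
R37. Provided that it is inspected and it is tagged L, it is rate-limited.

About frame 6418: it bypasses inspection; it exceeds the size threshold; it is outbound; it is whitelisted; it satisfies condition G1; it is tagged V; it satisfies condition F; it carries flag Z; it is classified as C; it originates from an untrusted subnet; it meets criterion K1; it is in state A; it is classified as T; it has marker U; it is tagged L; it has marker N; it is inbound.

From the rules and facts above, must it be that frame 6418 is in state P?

Yes

By R1 (it originates from an untrusted subnet, it satisfies condition G1): it is logged.
By R2 (it is whitelisted, it bypasses inspection): it carries a valid signature.
By R3 (it carries flag Z, it has marker N): it is dropped.
By R10 (it is inbound, it is tagged V, it has marker N): it has attribute M.
By R18 (it is classified as C, it satisfies condition G1, it has marker N): it satisfies condition X1.
By R19 (it carries a valid signature): it carries flag Q.
By R21 (it is dropped): it carries flag V1.
By R24 (it is in state A, it has marker U): it is inspected.
By R30 (it is classified as T): it is in state X.
By R33 (it is tagged L, it has marker N, it is outbound): it is authenticated.
By R37 (it is inspected, it is tagged L): it is rate-limited.
By R5 (it is rate-limited, it carries flag Q): it carries flag D1.
By R9 (it has attribute M, it has marker U, it is logged): it satisfies condition W1.
By R12 (it carries flag D1, it is tagged L): it meets criterion E.
By R22 (it is authenticated, it satisfies condition X1): it is quarantined.
By R23 (it is in state X): it has marker S.
By R36 (it satisfies condition W1, it is quarantined): it has attribute W.
By R6 (it has marker S): it has marker F1.
By R14 (it has marker F1, it is in state A): it is fragmented.
By R27 (it has attribute W, it carries flag V1): it has marker H.
By R13 (it is fragmented): it is forwarded.
By R26 (it meets criterion E, it has marker H): it satisfies condition B1.
By R7 (it is forwarded): it is in category P1.
By R28 (it is in category P1, it originates from an untrusted subnet): it is flagged for deep scan.
By R20 (it is flagged for deep scan, it satisfies condition B1): it is in state P.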